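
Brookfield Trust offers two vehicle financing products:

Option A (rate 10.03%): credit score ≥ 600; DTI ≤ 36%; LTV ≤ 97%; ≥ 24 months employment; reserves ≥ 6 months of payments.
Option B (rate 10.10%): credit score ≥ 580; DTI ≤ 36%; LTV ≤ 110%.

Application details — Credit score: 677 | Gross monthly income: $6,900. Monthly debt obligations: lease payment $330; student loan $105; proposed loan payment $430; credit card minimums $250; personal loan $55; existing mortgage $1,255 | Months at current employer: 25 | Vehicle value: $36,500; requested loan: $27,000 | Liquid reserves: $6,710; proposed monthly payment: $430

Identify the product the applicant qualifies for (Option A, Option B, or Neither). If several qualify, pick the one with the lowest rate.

Option A

Total debts = (330 + 105 + 430 + 250 + 55 + 1,255) = 2,425; DTI = 2,425/6,900 = 35.1%.
LTV = 27,000/36,500 = 74%.
Reserves = 6,710/430 = 15.6 months.
Option A: score 677 ≥ 600; DTI 35.1% ≤ 36%; LTV 74% ≤ 97%; employment 25 ≥ 24 mo; reserves 15.6 ≥ 6 mo → qualifies.
Option B: score 677 ≥ 580; DTI 35.1% ≤ 36%; LTV 74% ≤ 110% → qualifies.
Qualifying: Option A, Option B. Lowest rate is 10.03% → Option A.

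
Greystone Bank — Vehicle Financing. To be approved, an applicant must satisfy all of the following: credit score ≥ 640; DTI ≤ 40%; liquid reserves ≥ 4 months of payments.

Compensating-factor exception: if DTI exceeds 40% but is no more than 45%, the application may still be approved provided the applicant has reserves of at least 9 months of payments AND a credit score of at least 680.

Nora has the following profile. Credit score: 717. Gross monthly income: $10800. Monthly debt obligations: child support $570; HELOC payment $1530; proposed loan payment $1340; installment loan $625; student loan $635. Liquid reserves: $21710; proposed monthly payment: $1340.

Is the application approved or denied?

Approved

Credit score 717 ≥ 640 (meets base)
Total debts = (570 + 1,530 + 1,340 + 625 + 635) = 4,700. DTI: 4,700 ÷ 10,800 = 43.5%, over the 40% base limit.
Reserves = 21,710/1,340 = 16.2 months ≥ 4
DTI 43.5% is within the 40%–45% exception band; checking compensating factors.
Reserves 16.2 ≥ 9 months; credit score 717 ≥ 680.
Both override conditions satisfied; DTI exception granted.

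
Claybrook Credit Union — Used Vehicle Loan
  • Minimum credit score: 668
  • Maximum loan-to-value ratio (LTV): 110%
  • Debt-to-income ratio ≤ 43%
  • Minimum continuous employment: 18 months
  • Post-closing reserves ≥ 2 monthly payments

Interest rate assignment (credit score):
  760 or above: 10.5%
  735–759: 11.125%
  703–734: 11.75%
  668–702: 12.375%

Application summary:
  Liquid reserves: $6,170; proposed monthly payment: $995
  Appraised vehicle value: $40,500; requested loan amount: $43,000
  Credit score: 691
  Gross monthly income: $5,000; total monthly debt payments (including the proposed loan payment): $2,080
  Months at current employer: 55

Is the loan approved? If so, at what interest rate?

Credit score 691 ≥ 668 (meets minimum)
LTV: 43,000 ÷ 40,500 = 106.2%, within 110% cap
Liquid reserves cover 6,170/995 = 6.2 months — ≥ 2 required
Employment 55 ≥ 18 months
DTI = 2,080/5,000 = 41.6% ≤ 43%
All requirements met. Score 691 falls in the 668–702 tier → 12.375%.

Approved at 12.375%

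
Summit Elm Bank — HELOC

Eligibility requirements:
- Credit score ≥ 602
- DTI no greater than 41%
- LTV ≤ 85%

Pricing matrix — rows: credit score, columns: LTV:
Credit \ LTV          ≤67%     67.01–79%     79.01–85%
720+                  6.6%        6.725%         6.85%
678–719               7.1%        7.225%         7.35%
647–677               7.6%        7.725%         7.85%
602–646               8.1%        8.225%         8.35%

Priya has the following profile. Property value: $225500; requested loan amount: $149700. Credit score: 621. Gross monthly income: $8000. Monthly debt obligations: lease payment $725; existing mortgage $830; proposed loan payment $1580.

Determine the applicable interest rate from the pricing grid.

Credit score 621 ≥ 602; Total monthly debts = (725 + 830 + 1,580) = 3,135. Debt-to-income = 3,135/8,000 = 39.2% — meets 41% limit
LTV = 149,700/225,500 = 66.4% ≤ 85%
Score 621 is in the 602–646 band; LTV 66.4% is in the ≤67% band → 8.1%.

8.1%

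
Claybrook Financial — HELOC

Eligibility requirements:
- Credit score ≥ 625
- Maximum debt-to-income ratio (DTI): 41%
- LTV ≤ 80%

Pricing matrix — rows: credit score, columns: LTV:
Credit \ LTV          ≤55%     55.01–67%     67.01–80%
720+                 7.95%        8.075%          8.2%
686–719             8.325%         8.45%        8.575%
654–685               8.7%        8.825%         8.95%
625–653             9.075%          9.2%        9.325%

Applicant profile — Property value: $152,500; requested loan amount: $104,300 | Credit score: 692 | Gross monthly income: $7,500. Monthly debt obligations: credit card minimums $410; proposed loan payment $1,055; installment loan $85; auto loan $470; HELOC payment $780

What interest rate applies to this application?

Credit score 692 ≥ 625; Total monthly debts = (410 + 1,055 + 85 + 470 + 780) = 2,800. DTI = 2,800/7,500 = 37.3% ≤ 41%
LTV = 104,300/152,500 = 68.4% ≤ 80%
Credit 692 → row 686–719; LTV 68.4% → column 67.01–80%. Grid cell → 8.575%.

8.575%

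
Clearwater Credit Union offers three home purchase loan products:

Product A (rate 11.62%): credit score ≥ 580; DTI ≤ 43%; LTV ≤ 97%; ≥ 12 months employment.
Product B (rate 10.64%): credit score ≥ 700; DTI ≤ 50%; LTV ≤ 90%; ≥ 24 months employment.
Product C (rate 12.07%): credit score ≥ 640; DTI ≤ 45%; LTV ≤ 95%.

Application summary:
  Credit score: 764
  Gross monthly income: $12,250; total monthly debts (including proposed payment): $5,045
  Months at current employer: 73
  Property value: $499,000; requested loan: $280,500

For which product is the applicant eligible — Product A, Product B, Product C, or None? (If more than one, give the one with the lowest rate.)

Product B

DTI = 5,045/12,250 = 41.2%.
LTV = 280,500/499,000 = 56.2%.
Product A: score 764 ≥ 580; DTI 41.2% ≤ 43%; LTV 56.2% ≤ 97%; employment 73 ≥ 12 mo → qualifies.
Product B: score 764 ≥ 700; DTI 41.2% ≤ 50%; LTV 56.2% ≤ 90%; employment 73 ≥ 24 mo → qualifies.
Product C: score 764 ≥ 640; DTI 41.2% ≤ 45%; LTV 56.2% ≤ 95% → qualifies.
Qualifying: Product A, Product B, Product C. Lowest rate is 10.64% → Product B.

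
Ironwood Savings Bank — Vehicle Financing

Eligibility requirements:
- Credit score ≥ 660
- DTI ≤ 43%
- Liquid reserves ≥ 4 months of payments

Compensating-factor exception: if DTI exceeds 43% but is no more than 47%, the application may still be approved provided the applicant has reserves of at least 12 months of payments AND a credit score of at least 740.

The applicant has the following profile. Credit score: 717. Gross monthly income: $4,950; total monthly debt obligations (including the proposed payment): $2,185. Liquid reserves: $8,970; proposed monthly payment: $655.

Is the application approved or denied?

Credit score 717 ≥ 660 (meets base)
DTI = 2,185/4,950 = 44.1% > 43% — standard DTI limit exceeded.
Reserves = 8,970/655 = 13.7 months ≥ 4
44.1% falls in the override range (43%–47%), so the compensating-factor test applies.
Override check — reserves: 13.7 mo (ok); score: 717 (below 740).
Override conditions not both satisfied; exception does not apply.

Denied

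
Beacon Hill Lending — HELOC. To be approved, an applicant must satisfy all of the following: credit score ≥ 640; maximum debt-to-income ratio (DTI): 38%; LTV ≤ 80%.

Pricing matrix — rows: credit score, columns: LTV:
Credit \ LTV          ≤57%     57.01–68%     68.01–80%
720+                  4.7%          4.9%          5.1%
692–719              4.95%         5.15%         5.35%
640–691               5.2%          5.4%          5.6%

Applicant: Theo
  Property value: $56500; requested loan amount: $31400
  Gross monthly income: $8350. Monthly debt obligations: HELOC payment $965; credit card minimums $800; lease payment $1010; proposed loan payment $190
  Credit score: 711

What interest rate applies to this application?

4.95%

Credit score 711 ≥ 640; Total monthly debts = (965 + 800 + 1,010 + 190) = 2,965. DTI: 2,965 ÷ 8,350 = 35.5%, within the 38% cap
LTV: 31,400 ÷ 56,500 = 55.6%, within 80% cap
Row: 711 falls in 692–719. Column: 55.6% falls in ≤57%. Rate = 4.95%.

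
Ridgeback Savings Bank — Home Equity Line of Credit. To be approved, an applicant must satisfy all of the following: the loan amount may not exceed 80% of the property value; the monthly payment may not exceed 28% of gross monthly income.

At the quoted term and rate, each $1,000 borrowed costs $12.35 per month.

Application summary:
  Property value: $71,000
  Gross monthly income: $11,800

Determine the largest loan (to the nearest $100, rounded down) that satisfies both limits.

Payment cap: 28% × $11,800 = $3,304/month.
At $12.35 per $1,000, that supports 3,304/12.35 × 1,000 ≈ $267,530 → $267,500.
LTV cap: 80% × $71,000 = $56,800 → $56,800.
Binding constraint: loan-to-value.

$56,800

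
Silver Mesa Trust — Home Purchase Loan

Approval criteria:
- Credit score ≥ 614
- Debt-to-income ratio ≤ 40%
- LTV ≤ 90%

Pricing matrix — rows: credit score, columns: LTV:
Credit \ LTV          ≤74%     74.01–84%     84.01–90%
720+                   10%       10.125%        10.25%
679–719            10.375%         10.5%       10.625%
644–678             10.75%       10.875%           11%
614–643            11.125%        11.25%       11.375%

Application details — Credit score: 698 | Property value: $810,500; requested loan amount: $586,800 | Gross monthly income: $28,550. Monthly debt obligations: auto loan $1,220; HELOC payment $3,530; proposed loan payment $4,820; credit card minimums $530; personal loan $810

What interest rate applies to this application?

10.375%

Credit score 698 ≥ 614; Total monthly debts = (1,220 + 3,530 + 4,820 + 530 + 810) = 10,910. DTI = 10,910/28,550 = 38.2% ≤ 40%
Loan-to-value = 586,800/810,500 = 72.4% — pass (90% max)
Score 698 is in the 679–719 band; LTV 72.4% is in the ≤74% band → 10.375%.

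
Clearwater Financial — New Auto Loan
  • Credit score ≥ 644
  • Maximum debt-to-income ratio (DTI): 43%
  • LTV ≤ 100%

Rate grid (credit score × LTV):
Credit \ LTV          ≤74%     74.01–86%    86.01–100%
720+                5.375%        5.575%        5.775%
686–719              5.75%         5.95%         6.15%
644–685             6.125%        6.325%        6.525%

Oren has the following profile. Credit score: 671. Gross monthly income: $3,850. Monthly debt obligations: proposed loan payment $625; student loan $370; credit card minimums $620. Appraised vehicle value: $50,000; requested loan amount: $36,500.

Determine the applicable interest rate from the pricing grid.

6.125%

Credit score 671 ≥ 644; Total monthly debts = (625 + 370 + 620) = 1,615. DTI = 1,615/3,850 = 41.9% ≤ 43%
LTV: 36,500 ÷ 50,000 = 73%, within 100% cap
Credit 671 → row 644–685; LTV 73% → column ≤74%. Grid cell → 6.125%.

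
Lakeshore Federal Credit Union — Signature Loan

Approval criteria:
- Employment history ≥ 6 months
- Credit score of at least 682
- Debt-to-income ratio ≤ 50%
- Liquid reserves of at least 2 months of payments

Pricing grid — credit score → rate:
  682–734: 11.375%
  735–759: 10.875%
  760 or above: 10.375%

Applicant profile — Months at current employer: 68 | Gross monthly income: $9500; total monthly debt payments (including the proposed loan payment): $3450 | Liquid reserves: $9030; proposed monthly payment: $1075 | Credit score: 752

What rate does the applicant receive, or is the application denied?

Credit score 752 ≥ 682 (meets minimum)
Employment 68 ≥ 6 months
Reserves: 9,030 ÷ 1,075 = 8.4 months (meets 2-month minimum)
Debt-to-income = 3,450/9,500 = 36.3% — meets 50% limit
All requirements met. Score 752 falls in the 735–759 tier → 10.875%.

Approved at 10.875%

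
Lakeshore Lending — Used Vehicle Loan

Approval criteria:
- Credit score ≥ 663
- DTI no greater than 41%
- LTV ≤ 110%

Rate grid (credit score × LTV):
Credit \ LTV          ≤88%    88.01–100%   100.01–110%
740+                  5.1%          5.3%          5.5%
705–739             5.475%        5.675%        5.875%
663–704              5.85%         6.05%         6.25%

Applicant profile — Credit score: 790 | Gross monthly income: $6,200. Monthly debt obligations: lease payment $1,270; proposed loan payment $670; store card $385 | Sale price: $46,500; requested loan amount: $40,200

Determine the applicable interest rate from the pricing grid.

Credit score 790 ≥ 663; Total monthly debts = (1,270 + 670 + 385) = 2,325. DTI = 2,325/6,200 = 37.5% ≤ 41%
Loan-to-value = 40,200/46,500 = 86.5% — pass (110% max)
Credit 790 → row 740+; LTV 86.5% → column ≤88%. Grid cell → 5.1%.

5.1%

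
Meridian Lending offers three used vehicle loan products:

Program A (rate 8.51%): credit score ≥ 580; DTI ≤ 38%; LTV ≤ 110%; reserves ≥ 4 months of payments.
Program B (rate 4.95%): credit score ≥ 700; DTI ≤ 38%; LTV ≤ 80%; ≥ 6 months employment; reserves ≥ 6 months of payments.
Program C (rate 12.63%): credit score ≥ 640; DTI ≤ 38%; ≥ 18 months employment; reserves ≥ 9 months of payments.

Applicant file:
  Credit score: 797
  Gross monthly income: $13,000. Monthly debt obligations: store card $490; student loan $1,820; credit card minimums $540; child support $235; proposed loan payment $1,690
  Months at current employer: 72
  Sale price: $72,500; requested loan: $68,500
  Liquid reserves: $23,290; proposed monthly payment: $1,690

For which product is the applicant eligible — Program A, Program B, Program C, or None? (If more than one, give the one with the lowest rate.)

Program A

Total debts = (490 + 1,820 + 540 + 235 + 1,690) = 4,775; DTI = 4,775/13,000 = 36.7%.
LTV = 68,500/72,500 = 94.5%.
Reserves = 23,290/1,690 = 13.8 months.
Program A: score 797 ≥ 580; DTI 36.7% ≤ 38%; LTV 94.5% ≤ 110%; reserves 13.8 ≥ 4 mo → qualifies.
Program B: score 797 ≥ 700; DTI 36.7% ≤ 38%; LTV 94.5% > 80%; employment 72 ≥ 6 mo; reserves 13.8 ≥ 6 mo → does not qualify.
Program C: score 797 ≥ 640; DTI 36.7% ≤ 38%; employment 72 ≥ 18 mo; reserves 13.8 ≥ 9 mo → qualifies.
Qualifying: Program A, Program C. Lowest rate is 8.51% → Program A.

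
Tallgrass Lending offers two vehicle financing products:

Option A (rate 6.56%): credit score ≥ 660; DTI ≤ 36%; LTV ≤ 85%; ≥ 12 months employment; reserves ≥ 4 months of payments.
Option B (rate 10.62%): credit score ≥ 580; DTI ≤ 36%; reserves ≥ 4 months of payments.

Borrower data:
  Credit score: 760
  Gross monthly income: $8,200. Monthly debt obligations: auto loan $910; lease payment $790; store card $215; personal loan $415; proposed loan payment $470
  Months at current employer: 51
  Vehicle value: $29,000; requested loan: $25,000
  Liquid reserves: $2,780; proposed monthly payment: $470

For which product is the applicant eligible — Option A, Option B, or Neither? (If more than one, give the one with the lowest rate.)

Total debts = (910 + 790 + 215 + 415 + 470) = 2,800; DTI = 2,800/8,200 = 34.1%.
LTV = 25,000/29,000 = 86.2%.
Reserves = 2,780/470 = 5.9 months.
Option A: score 760 ≥ 660; DTI 34.1% ≤ 36%; LTV 86.2% > 85%; employment 51 ≥ 12 mo; reserves 5.9 ≥ 4 mo → does not qualify.
Option B: score 760 ≥ 580; DTI 34.1% ≤ 36%; reserves 5.9 ≥ 4 mo → qualifies.

Option B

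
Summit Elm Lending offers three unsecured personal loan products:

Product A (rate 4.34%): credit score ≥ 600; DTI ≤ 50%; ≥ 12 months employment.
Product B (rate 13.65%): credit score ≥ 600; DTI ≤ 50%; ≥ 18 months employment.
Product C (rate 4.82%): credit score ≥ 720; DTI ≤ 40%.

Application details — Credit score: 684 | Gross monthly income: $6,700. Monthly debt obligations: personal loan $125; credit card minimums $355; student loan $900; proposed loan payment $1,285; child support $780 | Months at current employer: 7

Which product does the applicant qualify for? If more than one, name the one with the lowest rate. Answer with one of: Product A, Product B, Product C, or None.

None

Total debts = (125 + 355 + 900 + 1,285 + 780) = 3,445; DTI = 3,445/6,700 = 51.4%.
Product A: score 684 ≥ 600; DTI 51.4% > 50%; employment 7 < 12 mo → does not qualify.
Product B: score 684 ≥ 600; DTI 51.4% > 50%; employment 7 < 18 mo → does not qualify.
Product C: score 684 < 720; DTI 51.4% > 40% → does not qualify.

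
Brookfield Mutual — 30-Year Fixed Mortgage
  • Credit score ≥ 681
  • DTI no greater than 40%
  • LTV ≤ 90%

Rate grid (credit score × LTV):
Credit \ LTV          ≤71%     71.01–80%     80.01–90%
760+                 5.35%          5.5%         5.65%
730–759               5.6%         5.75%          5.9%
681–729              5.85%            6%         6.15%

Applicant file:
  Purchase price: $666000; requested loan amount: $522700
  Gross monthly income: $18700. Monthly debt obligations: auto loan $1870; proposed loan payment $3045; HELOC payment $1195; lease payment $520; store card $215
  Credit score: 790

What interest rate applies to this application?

Credit score 790 ≥ 681; Total monthly debts = (1,870 + 3,045 + 1,195 + 520 + 215) = 6,845. DTI: 6,845 ÷ 18,700 = 36.6%, within the 40% cap
LTV = 522,700/666,000 = 78.5% ≤ 90%
Row: 790 falls in 760+. Column: 78.5% falls in 71.01–80%. Rate = 5.5%.

5.5%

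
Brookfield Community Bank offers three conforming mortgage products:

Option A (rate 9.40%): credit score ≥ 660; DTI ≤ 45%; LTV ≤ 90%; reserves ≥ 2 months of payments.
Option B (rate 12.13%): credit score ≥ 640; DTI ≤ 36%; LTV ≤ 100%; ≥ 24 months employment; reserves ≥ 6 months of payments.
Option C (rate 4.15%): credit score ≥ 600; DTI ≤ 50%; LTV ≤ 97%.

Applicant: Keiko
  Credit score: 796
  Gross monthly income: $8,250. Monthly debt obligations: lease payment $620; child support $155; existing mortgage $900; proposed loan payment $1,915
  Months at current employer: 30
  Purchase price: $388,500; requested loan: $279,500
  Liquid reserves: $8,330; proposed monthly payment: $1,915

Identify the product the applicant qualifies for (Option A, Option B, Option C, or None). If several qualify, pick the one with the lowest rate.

Option C

Total debts = (620 + 155 + 900 + 1,915) = 3,590; DTI = 3,590/8,250 = 43.5%.
LTV = 279,500/388,500 = 71.9%.
Reserves = 8,330/1,915 = 4.3 months.
Option A: score 796 ≥ 660; DTI 43.5% ≤ 45%; LTV 71.9% ≤ 90%; reserves 4.3 ≥ 2 mo → qualifies.
Option B: score 796 ≥ 640; DTI 43.5% > 36%; LTV 71.9% ≤ 100%; employment 30 ≥ 24 mo; reserves 4.3 < 6 mo → does not qualify.
Option C: score 796 ≥ 600; DTI 43.5% ≤ 50%; LTV 71.9% ≤ 97% → qualifies.
Qualifying: Option A, Option C. Lowest rate is 4.15% → Option C.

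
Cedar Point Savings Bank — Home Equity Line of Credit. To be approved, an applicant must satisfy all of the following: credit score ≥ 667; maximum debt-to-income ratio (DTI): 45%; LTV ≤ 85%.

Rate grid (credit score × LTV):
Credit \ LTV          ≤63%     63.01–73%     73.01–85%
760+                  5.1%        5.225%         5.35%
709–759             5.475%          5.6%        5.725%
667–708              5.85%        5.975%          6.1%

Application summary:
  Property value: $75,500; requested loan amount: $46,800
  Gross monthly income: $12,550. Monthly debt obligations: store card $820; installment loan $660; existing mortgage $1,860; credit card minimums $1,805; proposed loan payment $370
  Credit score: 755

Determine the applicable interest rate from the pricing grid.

5.475%

Credit score 755 ≥ 667; Total monthly debts = (820 + 660 + 1,860 + 1,805 + 370) = 5,515. DTI: 5,515 ÷ 12,550 = 43.9%, within the 45% cap
Loan-to-value = 46,800/75,500 = 62% — pass (85% max)
Credit 755 → row 709–759; LTV 62% → column ≤63%. Grid cell → 5.475%.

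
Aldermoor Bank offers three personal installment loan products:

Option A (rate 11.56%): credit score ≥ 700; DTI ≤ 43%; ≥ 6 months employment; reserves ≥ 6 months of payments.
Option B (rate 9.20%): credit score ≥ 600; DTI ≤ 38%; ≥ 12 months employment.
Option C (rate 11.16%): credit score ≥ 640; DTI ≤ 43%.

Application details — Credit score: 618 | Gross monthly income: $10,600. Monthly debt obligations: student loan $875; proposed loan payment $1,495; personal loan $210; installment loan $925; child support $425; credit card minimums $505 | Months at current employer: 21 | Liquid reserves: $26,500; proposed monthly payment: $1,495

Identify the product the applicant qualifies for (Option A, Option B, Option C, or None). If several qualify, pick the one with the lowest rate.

None

Total debts = (875 + 1,495 + 210 + 925 + 425 + 505) = 4,435; DTI = 4,435/10,600 = 41.8%.
Reserves = 26,500/1,495 = 17.7 months.
Option A: score 618 < 700; DTI 41.8% ≤ 43%; employment 21 ≥ 6 mo; reserves 17.7 ≥ 6 mo → does not qualify.
Option B: score 618 ≥ 600; DTI 41.8% > 38%; employment 21 ≥ 12 mo → does not qualify.
Option C: score 618 < 640; DTI 41.8% ≤ 43% → does not qualify.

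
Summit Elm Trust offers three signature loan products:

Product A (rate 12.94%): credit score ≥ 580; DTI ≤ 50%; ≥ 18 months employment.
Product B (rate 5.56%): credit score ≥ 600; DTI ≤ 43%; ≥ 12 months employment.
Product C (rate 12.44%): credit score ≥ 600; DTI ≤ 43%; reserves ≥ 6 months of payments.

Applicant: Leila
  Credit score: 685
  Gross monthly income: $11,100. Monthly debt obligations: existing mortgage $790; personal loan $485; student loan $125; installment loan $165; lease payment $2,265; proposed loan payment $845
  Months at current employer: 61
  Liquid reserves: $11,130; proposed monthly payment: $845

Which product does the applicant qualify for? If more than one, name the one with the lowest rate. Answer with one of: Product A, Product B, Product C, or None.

Product B

Total debts = (790 + 485 + 125 + 165 + 2,265 + 845) = 4,675; DTI = 4,675/11,100 = 42.1%.
Reserves = 11,130/845 = 13.2 months.
Product A: score 685 ≥ 580; DTI 42.1% ≤ 50%; employment 61 ≥ 18 mo → qualifies.
Product B: score 685 ≥ 600; DTI 42.1% ≤ 43%; employment 61 ≥ 12 mo → qualifies.
Product C: score 685 ≥ 600; DTI 42.1% ≤ 43%; reserves 13.2 ≥ 6 mo → qualifies.
Qualifying: Product A, Product B, Product C. Lowest rate is 5.56% → Product B.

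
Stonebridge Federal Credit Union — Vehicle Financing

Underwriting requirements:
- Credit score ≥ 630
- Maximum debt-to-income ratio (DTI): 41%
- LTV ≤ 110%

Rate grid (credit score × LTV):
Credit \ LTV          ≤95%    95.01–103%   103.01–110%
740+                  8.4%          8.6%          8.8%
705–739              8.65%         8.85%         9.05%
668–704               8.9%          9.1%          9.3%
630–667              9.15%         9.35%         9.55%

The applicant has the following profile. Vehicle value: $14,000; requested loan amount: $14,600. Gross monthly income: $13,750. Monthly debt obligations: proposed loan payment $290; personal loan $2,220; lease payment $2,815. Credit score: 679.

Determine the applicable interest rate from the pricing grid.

9.3%

Credit score 679 ≥ 630; Total monthly debts = (290 + 2,220 + 2,815) = 5,325. Debt-to-income = 5,325/13,750 = 38.7% — meets 41% limit
LTV: 14,600 ÷ 14,000 = 104.3%, within 110% cap
Row: 679 falls in 668–704. Column: 104.3% falls in 103.01–110%. Rate = 9.3%.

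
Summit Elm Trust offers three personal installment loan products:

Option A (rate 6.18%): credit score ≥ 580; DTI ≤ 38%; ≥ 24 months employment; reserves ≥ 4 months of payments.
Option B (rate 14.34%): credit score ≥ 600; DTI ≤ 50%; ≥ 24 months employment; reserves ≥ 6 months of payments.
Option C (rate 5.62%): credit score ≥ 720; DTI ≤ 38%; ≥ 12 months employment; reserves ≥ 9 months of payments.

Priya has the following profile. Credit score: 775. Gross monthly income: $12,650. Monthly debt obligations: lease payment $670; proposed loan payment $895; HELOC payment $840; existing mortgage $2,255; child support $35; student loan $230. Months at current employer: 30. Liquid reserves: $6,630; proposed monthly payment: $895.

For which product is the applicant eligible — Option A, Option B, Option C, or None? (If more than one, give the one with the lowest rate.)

Option B

Total debts = (670 + 895 + 840 + 2,255 + 35 + 230) = 4,925; DTI = 4,925/12,650 = 38.9%.
Reserves = 6,630/895 = 7.4 months.
Option A: score 775 ≥ 580; DTI 38.9% > 38%; employment 30 ≥ 24 mo; reserves 7.4 ≥ 4 mo → does not qualify.
Option B: score 775 ≥ 600; DTI 38.9% ≤ 50%; employment 30 ≥ 24 mo; reserves 7.4 ≥ 6 mo → qualifies.
Option C: score 775 ≥ 720; DTI 38.9% > 38%; employment 30 ≥ 12 mo; reserves 7.4 < 9 mo → does not qualify.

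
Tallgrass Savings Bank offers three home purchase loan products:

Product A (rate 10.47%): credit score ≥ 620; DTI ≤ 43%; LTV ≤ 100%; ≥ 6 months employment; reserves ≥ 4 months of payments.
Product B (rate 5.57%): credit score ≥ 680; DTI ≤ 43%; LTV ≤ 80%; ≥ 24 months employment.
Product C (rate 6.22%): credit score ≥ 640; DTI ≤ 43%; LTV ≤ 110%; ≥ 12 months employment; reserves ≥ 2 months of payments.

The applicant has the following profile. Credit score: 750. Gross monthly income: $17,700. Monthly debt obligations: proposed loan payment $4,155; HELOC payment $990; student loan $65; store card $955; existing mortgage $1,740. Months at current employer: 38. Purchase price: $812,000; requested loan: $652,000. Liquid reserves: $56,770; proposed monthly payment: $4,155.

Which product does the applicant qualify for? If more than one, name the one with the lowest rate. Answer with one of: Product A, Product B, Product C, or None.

None

Total debts = (4,155 + 990 + 65 + 955 + 1,740) = 7,905; DTI = 7,905/17,700 = 44.7%.
LTV = 652,000/812,000 = 80.3%.
Reserves = 56,770/4,155 = 13.7 months.
Product A: score 750 ≥ 620; DTI 44.7% > 43%; LTV 80.3% ≤ 100%; employment 38 ≥ 6 mo; reserves 13.7 ≥ 4 mo → does not qualify.
Product B: score 750 ≥ 680; DTI 44.7% > 43%; LTV 80.3% > 80%; employment 38 ≥ 24 mo → does not qualify.
Product C: score 750 ≥ 640; DTI 44.7% > 43%; LTV 80.3% ≤ 110%; employment 38 ≥ 12 mo; reserves 13.7 ≥ 2 mo → does not qualify.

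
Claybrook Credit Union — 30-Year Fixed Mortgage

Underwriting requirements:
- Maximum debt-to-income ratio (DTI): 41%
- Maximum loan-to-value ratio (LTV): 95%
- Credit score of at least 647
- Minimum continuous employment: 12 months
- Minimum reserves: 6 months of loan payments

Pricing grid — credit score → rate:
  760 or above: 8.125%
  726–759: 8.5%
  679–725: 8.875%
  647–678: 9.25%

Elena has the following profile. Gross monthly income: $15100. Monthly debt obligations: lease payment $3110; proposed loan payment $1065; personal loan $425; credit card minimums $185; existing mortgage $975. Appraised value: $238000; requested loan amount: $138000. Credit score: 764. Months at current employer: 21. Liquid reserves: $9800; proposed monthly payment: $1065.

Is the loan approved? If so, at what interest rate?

Credit score 764 ≥ 647 (meets minimum)
LTV = 138,000/238,000 = 58% ≤ 95%
Total monthly debts = (3,110 + 1,065 + 425 + 185 + 975) = 5,760. DTI = 5,760/15,100 = 38.1% ≤ 41%
Reserves: 9,800 ÷ 1,065 = 9.2 months (meets 6-month minimum)
Employment 21 ≥ 12 months
All requirements met. Score 764 falls in the 760 or above tier → 8.125%.

Approved at 8.125%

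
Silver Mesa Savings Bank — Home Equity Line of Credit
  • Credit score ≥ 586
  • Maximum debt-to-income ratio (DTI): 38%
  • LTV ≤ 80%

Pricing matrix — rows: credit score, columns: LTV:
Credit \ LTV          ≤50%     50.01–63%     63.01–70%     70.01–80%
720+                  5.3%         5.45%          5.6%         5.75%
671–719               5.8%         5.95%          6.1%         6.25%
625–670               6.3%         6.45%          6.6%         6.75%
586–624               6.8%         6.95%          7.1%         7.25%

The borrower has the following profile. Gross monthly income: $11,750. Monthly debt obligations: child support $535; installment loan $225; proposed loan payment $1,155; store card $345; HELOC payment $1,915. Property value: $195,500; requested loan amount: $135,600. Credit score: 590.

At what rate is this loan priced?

Credit score 590 ≥ 586; Total monthly debts = (535 + 225 + 1,155 + 345 + 1,915) = 4,175. DTI: 4,175 ÷ 11,750 = 35.5%, within the 38% cap
Loan-to-value = 135,600/195,500 = 69.4% — pass (80% max)
Score 590 is in the 586–624 band; LTV 69.4% is in the 63.01–70% band → 7.1%.

7.1%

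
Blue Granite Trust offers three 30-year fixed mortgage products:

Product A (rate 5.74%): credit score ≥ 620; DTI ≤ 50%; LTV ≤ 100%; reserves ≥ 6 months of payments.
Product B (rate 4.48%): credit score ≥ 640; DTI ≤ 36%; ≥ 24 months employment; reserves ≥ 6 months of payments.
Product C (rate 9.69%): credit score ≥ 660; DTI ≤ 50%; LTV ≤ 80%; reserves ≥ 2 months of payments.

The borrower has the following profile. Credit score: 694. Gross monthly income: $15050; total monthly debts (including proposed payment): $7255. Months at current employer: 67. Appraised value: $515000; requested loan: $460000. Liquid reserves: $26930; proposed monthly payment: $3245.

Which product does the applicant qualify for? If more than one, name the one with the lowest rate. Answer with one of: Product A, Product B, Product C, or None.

Product A

DTI = 7,255/15,050 = 48.2%.
LTV = 460,000/515,000 = 89.3%.
Reserves = 26,930/3,245 = 8.3 months.
Product A: score 694 ≥ 620; DTI 48.2% ≤ 50%; LTV 89.3% ≤ 100%; reserves 8.3 ≥ 6 mo → qualifies.
Product B: score 694 ≥ 640; DTI 48.2% > 36%; employment 67 ≥ 24 mo; reserves 8.3 ≥ 6 mo → does not qualify.
Product C: score 694 ≥ 660; DTI 48.2% ≤ 50%; LTV 89.3% > 80%; reserves 8.3 ≥ 2 mo → does not qualify.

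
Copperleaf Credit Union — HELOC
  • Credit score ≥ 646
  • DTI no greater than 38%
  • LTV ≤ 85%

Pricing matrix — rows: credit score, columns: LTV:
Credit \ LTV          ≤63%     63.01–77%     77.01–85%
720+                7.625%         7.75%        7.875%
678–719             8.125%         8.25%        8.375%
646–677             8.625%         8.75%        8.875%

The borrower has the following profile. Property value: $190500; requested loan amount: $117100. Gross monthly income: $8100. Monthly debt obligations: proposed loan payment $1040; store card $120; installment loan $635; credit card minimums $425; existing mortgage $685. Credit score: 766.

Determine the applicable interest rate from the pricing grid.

Credit score 766 ≥ 646; Total monthly debts = (1,040 + 120 + 635 + 425 + 685) = 2,905. Debt-to-income = 2,905/8,100 = 35.9% — meets 38% limit
LTV: 117,100 ÷ 190,500 = 61.5%, within 85% cap
Score 766 is in the 720+ band; LTV 61.5% is in the ≤63% band → 7.625%.

7.625%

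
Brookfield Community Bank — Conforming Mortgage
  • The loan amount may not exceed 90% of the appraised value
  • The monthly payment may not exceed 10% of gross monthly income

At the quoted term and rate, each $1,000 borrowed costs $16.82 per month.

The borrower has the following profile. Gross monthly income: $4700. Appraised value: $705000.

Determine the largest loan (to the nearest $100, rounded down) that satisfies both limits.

Payment cap: 10% × $4,700 = $470/month.
At $16.82 per $1,000, that supports 470/16.82 × 1,000 ≈ $27,942 → $27,900.
LTV cap: 90% × $705,000 = $634,500 → $634,500.
Binding constraint: payment-to-income.

$27,900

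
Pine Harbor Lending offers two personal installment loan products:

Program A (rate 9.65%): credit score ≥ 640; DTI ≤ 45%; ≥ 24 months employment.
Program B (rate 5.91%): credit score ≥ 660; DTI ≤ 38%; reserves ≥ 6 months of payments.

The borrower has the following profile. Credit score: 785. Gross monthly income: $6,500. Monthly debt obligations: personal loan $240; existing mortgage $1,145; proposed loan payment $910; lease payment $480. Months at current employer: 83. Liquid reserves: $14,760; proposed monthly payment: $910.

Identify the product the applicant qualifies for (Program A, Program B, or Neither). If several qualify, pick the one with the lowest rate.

Total debts = (240 + 1,145 + 910 + 480) = 2,775; DTI = 2,775/6,500 = 42.7%.
Reserves = 14,760/910 = 16.2 months.
Program A: score 785 ≥ 640; DTI 42.7% ≤ 45%; employment 83 ≥ 24 mo → qualifies.
Program B: score 785 ≥ 660; DTI 42.7% > 38%; reserves 16.2 ≥ 6 mo → does not qualify.

Program A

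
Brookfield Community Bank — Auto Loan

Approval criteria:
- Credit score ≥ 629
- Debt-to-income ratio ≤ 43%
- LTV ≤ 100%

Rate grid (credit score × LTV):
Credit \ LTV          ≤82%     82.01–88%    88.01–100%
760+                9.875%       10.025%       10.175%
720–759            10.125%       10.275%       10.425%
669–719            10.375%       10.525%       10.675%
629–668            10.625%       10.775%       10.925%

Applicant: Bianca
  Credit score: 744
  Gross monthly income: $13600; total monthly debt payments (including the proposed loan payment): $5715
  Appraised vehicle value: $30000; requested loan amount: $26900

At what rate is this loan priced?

Credit score 744 ≥ 629; Debt-to-income = 5,715/13,600 = 42% — meets 43% limit
LTV = 26,900/30,000 = 89.7% ≤ 100%
Score 744 is in the 720–759 band; LTV 89.7% is in the 88.01–100% band → 10.425%.

10.425%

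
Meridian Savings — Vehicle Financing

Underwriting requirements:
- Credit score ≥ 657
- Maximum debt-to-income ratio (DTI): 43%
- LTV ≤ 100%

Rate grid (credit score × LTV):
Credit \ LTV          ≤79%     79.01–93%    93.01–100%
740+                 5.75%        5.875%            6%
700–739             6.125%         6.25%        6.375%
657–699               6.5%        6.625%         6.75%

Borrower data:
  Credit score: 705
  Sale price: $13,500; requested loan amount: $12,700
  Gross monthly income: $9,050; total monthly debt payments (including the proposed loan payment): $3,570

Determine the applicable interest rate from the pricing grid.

Credit score 705 ≥ 657; Debt-to-income = 3,570/9,050 = 39.4% — meets 43% limit
Loan-to-value = 12,700/13,500 = 94.1% — pass (100% max)
Credit 705 → row 700–739; LTV 94.1% → column 93.01–100%. Grid cell → 6.375%.

6.375%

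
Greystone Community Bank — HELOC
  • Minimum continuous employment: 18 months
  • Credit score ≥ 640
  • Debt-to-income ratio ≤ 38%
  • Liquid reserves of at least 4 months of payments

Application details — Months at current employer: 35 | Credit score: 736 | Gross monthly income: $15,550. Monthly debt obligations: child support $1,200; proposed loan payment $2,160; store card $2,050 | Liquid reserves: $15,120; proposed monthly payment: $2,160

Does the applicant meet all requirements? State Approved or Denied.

Employment 35 ≥ 18 months
Credit score 736 ≥ 640 (meets)
Total monthly debts = (1,200 + 2,160 + 2,050) = 5,410. DTI: 5,410 ÷ 15,550 = 34.8%, within the 38% cap
Liquid reserves cover 15,120/2,160 = 7.0 months — ≥ 4 required
All criteria satisfied.

Approved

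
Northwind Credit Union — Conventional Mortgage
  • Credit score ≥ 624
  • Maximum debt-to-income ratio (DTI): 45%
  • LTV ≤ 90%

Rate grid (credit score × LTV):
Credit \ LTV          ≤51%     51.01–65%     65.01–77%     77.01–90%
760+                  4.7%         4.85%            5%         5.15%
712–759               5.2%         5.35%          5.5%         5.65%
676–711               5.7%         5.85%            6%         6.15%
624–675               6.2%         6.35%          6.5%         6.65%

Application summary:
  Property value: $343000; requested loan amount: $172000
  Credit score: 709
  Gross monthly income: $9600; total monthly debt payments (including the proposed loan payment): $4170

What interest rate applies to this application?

Credit score 709 ≥ 624; DTI = 4,170/9,600 = 43.4% ≤ 45%
Loan-to-value = 172,000/343,000 = 50.1% — pass (90% max)
Score 709 is in the 676–711 band; LTV 50.1% is in the ≤51% band → 5.7%.

5.7%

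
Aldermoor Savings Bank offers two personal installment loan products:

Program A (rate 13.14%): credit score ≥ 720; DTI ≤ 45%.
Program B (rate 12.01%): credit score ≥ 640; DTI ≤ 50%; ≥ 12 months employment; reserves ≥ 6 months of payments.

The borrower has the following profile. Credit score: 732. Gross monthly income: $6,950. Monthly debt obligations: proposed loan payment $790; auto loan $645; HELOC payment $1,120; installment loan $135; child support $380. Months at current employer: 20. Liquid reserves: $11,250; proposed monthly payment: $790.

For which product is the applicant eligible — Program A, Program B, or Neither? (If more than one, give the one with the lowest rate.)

Program B

Total debts = (790 + 645 + 1,120 + 135 + 380) = 3,070; DTI = 3,070/6,950 = 44.2%.
Reserves = 11,250/790 = 14.2 months.
Program A: score 732 ≥ 720; DTI 44.2% ≤ 45% → qualifies.
Program B: score 732 ≥ 640; DTI 44.2% ≤ 50%; employment 20 ≥ 12 mo; reserves 14.2 ≥ 6 mo → qualifies.
Qualifying: Program A, Program B. Lowest rate is 12.01% → Program B.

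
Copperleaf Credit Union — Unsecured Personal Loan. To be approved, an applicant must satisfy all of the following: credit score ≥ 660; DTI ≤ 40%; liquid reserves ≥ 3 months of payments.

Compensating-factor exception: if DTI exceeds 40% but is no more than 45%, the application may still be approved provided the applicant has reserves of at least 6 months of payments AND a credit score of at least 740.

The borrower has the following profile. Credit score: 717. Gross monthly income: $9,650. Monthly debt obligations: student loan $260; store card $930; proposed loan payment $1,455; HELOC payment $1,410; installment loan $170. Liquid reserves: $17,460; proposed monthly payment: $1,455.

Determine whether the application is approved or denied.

Denied

Credit score 717 ≥ 660 (meets base)
Total debts = (260 + 930 + 1,455 + 1,410 + 170) = 4,225. DTI: 4,225 ÷ 9,650 = 43.8%, over the 40% base limit.
Reserves: 17,460 ÷ 1,455 = 12.0 months (meets 3-month minimum)
DTI 43.8% is within the 40%–45% exception band; checking compensating factors.
Reserves 12.0 ≥ 6 months; credit score 717 < 740.
Override conditions not both satisfied; exception does not apply.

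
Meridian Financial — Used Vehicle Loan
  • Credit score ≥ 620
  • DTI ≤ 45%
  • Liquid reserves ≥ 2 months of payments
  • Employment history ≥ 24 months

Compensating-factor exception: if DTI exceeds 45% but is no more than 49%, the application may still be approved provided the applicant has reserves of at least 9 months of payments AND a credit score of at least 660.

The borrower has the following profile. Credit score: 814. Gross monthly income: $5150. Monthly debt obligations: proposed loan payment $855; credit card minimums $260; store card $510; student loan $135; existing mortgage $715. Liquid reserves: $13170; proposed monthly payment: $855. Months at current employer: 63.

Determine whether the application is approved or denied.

Approved

Credit score 814 ≥ 620 (meets base)
Total debts = (855 + 260 + 510 + 135 + 715) = 2,475. DTI = 2,475/5,150 = 48.1% > 45% — standard DTI limit exceeded.
Reserves = 13,170/855 = 15.4 months ≥ 2
Employment 63 ≥ 24 months
DTI 48.1% is within the 45%–49% exception band; checking compensating factors.
Reserves 15.4 ≥ 9 months; credit score 814 ≥ 660.
Both override conditions satisfied; DTI exception granted.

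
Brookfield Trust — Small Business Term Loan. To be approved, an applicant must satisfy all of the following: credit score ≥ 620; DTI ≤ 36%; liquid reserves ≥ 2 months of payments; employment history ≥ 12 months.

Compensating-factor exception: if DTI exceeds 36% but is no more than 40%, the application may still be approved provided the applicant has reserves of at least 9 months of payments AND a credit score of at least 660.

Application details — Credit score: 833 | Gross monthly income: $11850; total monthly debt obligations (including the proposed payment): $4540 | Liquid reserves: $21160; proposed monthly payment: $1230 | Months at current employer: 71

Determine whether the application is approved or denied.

Approved

Credit score 833 ≥ 620 (meets base)
DTI: 4,540 ÷ 11,850 = 38.3%, over the 36% base limit.
Liquid reserves cover 21,160/1,230 = 17.2 months — ≥ 2 required
Employment 71 ≥ 12 months
DTI 38.3% is within the 36%–40% exception band; checking compensating factors.
Reserves 17.2 ≥ 9 months; credit score 833 ≥ 660.
Both override conditions satisfied; DTI exception granted.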